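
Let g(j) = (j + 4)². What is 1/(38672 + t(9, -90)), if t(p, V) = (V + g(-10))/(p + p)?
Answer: 1/38669 ≈ 2.5860e-5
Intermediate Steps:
g(j) = (4 + j)²
t(p, V) = (36 + V)/(2*p) (t(p, V) = (V + (4 - 10)²)/(p + p) = (V + (-6)²)/((2*p)) = (V + 36)*(1/(2*p)) = (36 + V)*(1/(2*p)) = (36 + V)/(2*p))
1/(38672 + t(9, -90)) = 1/(38672 + (½)*(36 - 90)/9) = 1/(38672 + (½)*(⅑)*(-54)) = 1/(38672 - 3) = 1/38669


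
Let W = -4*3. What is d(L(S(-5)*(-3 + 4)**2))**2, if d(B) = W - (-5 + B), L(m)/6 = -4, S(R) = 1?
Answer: 289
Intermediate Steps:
L(m) = -24 (L(m) = 6*(-4) = -24)
W = -12
d(B) = -7 - B (d(B) = -12 - (-5 + B) = -12 + (5 - B) = -7 - B)
d(L(S(-5)*(-3 + 4)**2))**2 = (-7 - 1*(-24))**2 = (-7 + 24)**2 = 17**2 = 289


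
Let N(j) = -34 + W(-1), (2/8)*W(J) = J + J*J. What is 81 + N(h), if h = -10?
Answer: 47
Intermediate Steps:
W(J) = 4*J + 4*J² (W(J) = 4*(J + J*J) = 4*(J + J²) = 4*J + 4*J²)
N(j) = -34 (N(j) = -34 + 4*(-1)*(1 - 1) = -34 + 4*(-1)*0 = -34 + 0 = -34)
81 + N(h) = 81 - 34 = 47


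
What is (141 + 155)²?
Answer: 87616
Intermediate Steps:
(141 + 155)² = 296² = 87616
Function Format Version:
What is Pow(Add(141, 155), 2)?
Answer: 87616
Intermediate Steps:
Pow(Add(141, 155), 2) = Pow(296, 2) = 87616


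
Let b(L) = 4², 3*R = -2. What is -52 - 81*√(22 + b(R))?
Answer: -52 - 81*√38 ≈ -551.32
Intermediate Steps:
R = -⅔ (R = (⅓)*(-2) = -⅔ ≈ -0.66667)
b(L) = 16
-52 - 81*√(22 + b(R)) = -52 - 81*√(22 + 16) = -52 - 81*√38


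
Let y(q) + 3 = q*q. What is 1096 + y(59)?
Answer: 4574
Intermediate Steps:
y(q) = -3 + q² (y(q) = -3 + q*q = -3 + q²)
1096 + y(59) = 1096 + (-3 + 59²) = 1096 + (-3 + 3481) = 1096 + 3478 = 4574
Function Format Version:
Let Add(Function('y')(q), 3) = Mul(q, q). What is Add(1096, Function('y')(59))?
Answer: 4574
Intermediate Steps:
Function('y')(q) = Add(-3, Pow(q, 2)) (Function('y')(q) = Add(-3, Mul(q, q)) = Add(-3, Pow(q, 2)))
Add(1096, Function('y')(59)) = Add(1096, Add(-3, Pow(59, 2))) = Add(1096, Add(-3, 3481)) = Add(1096, 3478) = 4574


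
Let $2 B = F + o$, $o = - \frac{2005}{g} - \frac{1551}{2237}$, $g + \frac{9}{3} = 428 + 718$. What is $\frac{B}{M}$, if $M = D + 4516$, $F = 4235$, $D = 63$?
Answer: $\frac{10822175407}{23416007778} \approx 0.46217$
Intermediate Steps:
$g = 1143$ ($g = -3 + \left(428 + 718\right) = -3 + 1146 = 1143$)
$o = - \frac{6257978}{2556891}$ ($o = - \frac{2005}{1143} - \frac{1551}{2237} = - \frac{6257978}{2556891} \approx -2.4475$)
$M = 4579$ ($M = 63 + 4516 = 4579$)
$B = \frac{10822175407}{5113782}$ ($B = \frac{4235 - \frac{6257978}{2556891}}{2} = \frac{1}{2} \cdot \frac{10822175407}{2556891} = \frac{10822175407}{5113782} \approx 2116.3$)
$\frac{B}{M} = \frac{10822175407}{5113782 \cdot 4579} = \frac{10822175407}{5113782} \cdot \frac{1}{4579} = \frac{10822175407}{23416007778}$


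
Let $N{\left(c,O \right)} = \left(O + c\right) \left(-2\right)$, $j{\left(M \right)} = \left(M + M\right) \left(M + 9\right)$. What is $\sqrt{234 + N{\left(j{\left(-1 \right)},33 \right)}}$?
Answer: $10 \sqrt{2} \approx 14.142$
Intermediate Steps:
$j{\left(M \right)} = 2 M \left(9 + M\right)$
$N{\left(c,O \right)} = - 2 O - 2 c$
$\sqrt{234 + N{\left(j{\left(-1 \right)},33 \right)}} = \sqrt{234 - \left(66 + 2 \cdot 2 \left(-1\right) \left(9 - 1\right)\right)} = \sqrt{234 - \left(66 + 2 \cdot 2 \left(-1\right) 8\right)} = \sqrt{234 - 34} = \sqrt{200} = 10 \sqrt{2}$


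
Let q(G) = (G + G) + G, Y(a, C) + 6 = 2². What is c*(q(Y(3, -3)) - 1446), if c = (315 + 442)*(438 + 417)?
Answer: -939785220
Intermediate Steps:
Y(a, C) = -2 (Y(a, C) = -6 + 2² = -6 + 4 = -2)
c = 647235 (c = 757*855 = 647235)
q(G) = 3*G (q(G) = 2*G + G = 3*G)
c*(q(Y(3, -3)) - 1446) = 647235*(3*(-2) - 1446) = 647235*(-6 - 1446) = 647235*(-1452) = -939785220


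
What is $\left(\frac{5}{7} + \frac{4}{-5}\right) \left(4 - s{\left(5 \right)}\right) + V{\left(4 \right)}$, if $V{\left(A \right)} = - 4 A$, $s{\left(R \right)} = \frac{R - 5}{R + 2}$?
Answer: $- \frac{572}{35} \approx -16.343$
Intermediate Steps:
$s{\left(R \right)} = \frac{-5 + R}{2 + R}$
$\left(\frac{5}{7} + \frac{4}{-5}\right) \left(4 - s{\left(5 \right)}\right) + V{\left(4 \right)} = \left(\frac{5}{7} + \frac{4}{-5}\right) \left(4 - \frac{-5 + 5}{2 + 5}\right) - 16 = \left(5 \cdot \frac{1}{7} + 4 \left(- \frac{1}{5}\right)\right) \left(4 - \frac{1}{7} \cdot 0\right) - 16 = \left(\frac{5}{7} - \frac{4}{5}\right) \left(4 - \frac{1}{7} \cdot 0\right) - 16 = - \frac{3 \left(4 - 0\right)}{35} - 16 = - \frac{3 \left(4 + 0\right)}{35} - 16 = \left(- \frac{3}{35}\right) 4 - 16 = - \frac{12}{35} - 16 = - \frac{572}{35}$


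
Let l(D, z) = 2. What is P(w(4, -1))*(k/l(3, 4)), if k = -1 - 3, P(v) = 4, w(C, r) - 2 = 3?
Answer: -8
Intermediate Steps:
w(C, r) = 5 (w(C, r) = 2 + 3 = 5)
k = -4
P(w(4, -1))*(k/l(3, 4)) = 4*(-4/2) = 4*(-4*1/2) = 4*(-2) = -8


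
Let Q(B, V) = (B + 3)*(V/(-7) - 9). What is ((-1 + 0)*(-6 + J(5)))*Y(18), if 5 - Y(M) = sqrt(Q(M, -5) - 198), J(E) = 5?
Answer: 5 - 2*I*sqrt(93) ≈ 5.0 - 19.287*I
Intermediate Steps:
Q(B, V) = (-9 - V/7)*(3 + B) (Q(B, V) = (3 + B)*(V*(-1/7) - 9) = (3 + B)*(-V/7 - 9) = (3 + B)*(-9 - V/7) = (-9 - V/7)*(3 + B))
Y(M) = 5 - sqrt(-1560/7 - 58*M/7) (Y(M) = 5 - sqrt((-27 - 9*M - 3/7*(-5) - 1/7*M*(-5)) - 198) = 5 - sqrt((-27 - 9*M + 15/7 + 5*M/7) - 198) = 5 - sqrt((-174/7 - 58*M/7) - 198) = 5 - sqrt(-1560/7 - 58*M/7))
((-1 + 0)*(-6 + J(5)))*Y(18) = ((-1 + 0)*(-6 + 5))*(5 - sqrt(-10920 - 406*18)/7) = (-1*(-1))*(5 - sqrt(-10920 - 7308)/7) = 1*(5 - 2*I*sqrt(93)) = 5 - 2*I*sqrt(93)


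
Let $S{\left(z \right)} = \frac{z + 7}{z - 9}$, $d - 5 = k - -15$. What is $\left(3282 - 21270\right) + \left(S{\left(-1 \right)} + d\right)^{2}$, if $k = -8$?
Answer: $- \frac{446451}{25} \approx -17858.0$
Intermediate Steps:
$d = 12$ ($d = 5 - -7 = 5 + \left(-8 + 15\right) = 5 + 7 = 12$)
$S{\left(z \right)} = \frac{7 + z}{-9 + z}$
$\left(3282 - 21270\right) + \left(S{\left(-1 \right)} + d\right)^{2} = \left(3282 - 21270\right) + \left(\frac{7 - 1}{-9 - 1} + 12\right)^{2} = \left(3282 - 21270\right) + \left(\frac{1}{-10} \cdot 6 + 12\right)^{2} = -17988 + \left(\left(- \frac{1}{10}\right) 6 + 12\right)^{2} = -17988 + \left(- \frac{3}{5} + 12\right)^{2} = -17988 + \left(\frac{57}{5}\right)^{2} = -17988 + \frac{3249}{25} = - \frac{446451}{25}$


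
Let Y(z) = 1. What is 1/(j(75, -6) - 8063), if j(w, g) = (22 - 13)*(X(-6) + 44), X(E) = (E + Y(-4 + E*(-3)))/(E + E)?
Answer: -4/30653 ≈ -0.00013049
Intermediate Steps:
X(E) = (1 + E)/(2*E) (X(E) = (E + 1)/(E + E) = (1 + E)/((2*E)) = (1 + E)*(1/(2*E)) = (1 + E)/(2*E))
j(w, g) = 1599/4 (j(w, g) = (22 - 13)*((½)*(1 - 6)/(-6) + 44) = 9*((½)*(-⅙)*(-5) + 44) = 9*(5/12 + 44) = 9*(533/12) = 1599/4)
1/(j(75, -6) - 8063) = 1/(1599/4 - 8063) = 1/(-30653/4) = -4/30653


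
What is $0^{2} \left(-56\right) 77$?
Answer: $0$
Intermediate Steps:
$0^{2} \left(-56\right) 77 = 0 \left(-56\right) 77 = 0 \cdot 77 = 0$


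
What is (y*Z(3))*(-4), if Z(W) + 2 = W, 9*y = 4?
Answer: -16/9 ≈ -1.7778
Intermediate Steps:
y = 4/9 (y = (⅑)*4 = 4/9 ≈ 0.44444)
Z(W) = -2 + W
(y*Z(3))*(-4) = (4*(-2 + 3)/9)*(-4) = ((4/9)*1)*(-4) = (4/9)*(-4) = -16/9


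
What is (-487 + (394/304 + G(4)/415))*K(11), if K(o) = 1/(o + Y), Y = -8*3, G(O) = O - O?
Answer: 5679/152 ≈ 37.362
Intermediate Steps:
G(O) = 0
Y = -24
K(o) = 1/(-24 + o) (K(o) = 1/(o - 24) = 1/(-24 + o))
(-487 + (394/304 + G(4)/415))*K(11) = (-487 + (394/304 + 0/415))/(-24 + 11) = (-487 + (394*(1/304) + 0*(1/415)))/(-13) = (-487 + (197/152 + 0))*(-1/13) = (-487 + 197/152)*(-1/13) = -73827/152*(-1/13) = 5679/152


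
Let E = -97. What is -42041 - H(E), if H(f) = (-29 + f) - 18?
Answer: -41897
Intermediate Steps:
H(f) = -47 + f
-42041 - H(E) = -42041 - (-47 - 97) = -42041 - 1*(-144) = -42041 + 144 = -41897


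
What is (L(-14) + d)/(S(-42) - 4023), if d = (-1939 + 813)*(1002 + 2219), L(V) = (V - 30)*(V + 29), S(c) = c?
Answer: 3627506/4065 ≈ 892.38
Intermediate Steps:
L(V) = (-30 + V)*(29 + V)
d = -3626846 (d = -1126*3221 = -3626846)
(L(-14) + d)/(S(-42) - 4023) = ((-870 + (-14)² - 1*(-14)) - 3626846)/(-42 - 4023) = ((-870 + 196 + 14) - 3626846)/(-4065) = (-660 - 3626846)*(-1/4065) = -3627506*(-1/4065) = 3627506/4065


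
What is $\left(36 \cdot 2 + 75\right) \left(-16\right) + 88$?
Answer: $-2264$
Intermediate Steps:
$\left(36 \cdot 2 + 75\right) \left(-16\right) + 88 = \left(72 + 75\right) \left(-16\right) + 88 = 147 \left(-16\right) + 88 = -2352 + 88 = -2264$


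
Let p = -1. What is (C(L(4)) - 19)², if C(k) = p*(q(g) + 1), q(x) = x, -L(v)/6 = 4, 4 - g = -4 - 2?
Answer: 900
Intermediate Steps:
g = 10 (g = 4 - (-4 - 2) = 4 - 1*(-6) = 4 + 6 = 10)
L(v) = -24 (L(v) = -6*4 = -24)
C(k) = -11 (C(k) = -(10 + 1) = -1*11 = -11)
(C(L(4)) - 19)² = (-11 - 19)² = (-30)² = 900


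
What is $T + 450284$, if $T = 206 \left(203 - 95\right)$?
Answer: $472532$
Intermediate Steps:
$T = 22248$ ($T = 206 \cdot 108 = 22248$)
$T + 450284 = 22248 + 450284 = 472532$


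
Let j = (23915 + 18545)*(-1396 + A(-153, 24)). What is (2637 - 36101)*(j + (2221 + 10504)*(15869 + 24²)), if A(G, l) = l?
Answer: -5053315147320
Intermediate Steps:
j = -58255120 (j = (23915 + 18545)*(-1396 + 24) = 42460*(-1372) = -58255120)
(2637 - 36101)*(j + (2221 + 10504)*(15869 + 24²)) = (2637 - 36101)*(-58255120 + (2221 + 10504)*(15869 + 24²)) = -33464*(-58255120 + 12725*(15869 + 576)) = -33464*(-58255120 + 12725*16445) = -33464*(-58255120 + 209262625) = -33464*151007505 = -5053315147320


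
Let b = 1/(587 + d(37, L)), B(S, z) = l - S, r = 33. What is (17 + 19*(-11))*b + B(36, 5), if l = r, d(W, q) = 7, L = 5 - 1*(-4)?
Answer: -329/99 ≈ -3.3232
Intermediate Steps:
L = 9 (L = 5 + 4 = 9)
l = 33
B(S, z) = 33 - S
b = 1/594 (b = 1/(587 + 7) = 1/594 ≈ 0.0016835)
(17 + 19*(-11))*b + B(36, 5) = (17 + 19*(-11))*(1/594) + (33 - 1*36) = (17 - 209)*(1/594) + (33 - 36) = -192*1/594 - 3 = -32/99 - 3 = -329/99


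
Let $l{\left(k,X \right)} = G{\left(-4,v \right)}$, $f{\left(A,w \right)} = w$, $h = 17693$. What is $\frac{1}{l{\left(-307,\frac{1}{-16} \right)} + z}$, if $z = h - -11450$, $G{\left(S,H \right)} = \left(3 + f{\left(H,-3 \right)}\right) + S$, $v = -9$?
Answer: $\frac{1}{29139} \approx 3.4318 \cdot 10^{-5}$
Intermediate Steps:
$G{\left(S,H \right)} = S$ ($G{\left(S,H \right)} = \left(3 - 3\right) + S = 0 + S = S$)
$l{\left(k,X \right)} = -4$
$z = 29143$ ($z = 17693 - -11450 = 17693 + 11450 = 29143$)
$\frac{1}{l{\left(-307,\frac{1}{-16} \right)} + z} = \frac{1}{-4 + 29143} = \frac{1}{29139}$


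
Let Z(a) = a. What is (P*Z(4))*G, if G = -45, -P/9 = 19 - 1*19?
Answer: 0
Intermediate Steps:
P = 0 (P = -9*(19 - 1*19) = -9*(19 - 19) = -9*0 = 0)
(P*Z(4))*G = (0*4)*(-45) = 0*(-45) = 0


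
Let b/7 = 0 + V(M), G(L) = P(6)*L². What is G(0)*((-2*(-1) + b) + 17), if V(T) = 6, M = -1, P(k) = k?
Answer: 0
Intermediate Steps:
G(L) = 6*L²
b = 42 (b = 7*(0 + 6) = 7*6 = 42)
G(0)*((-2*(-1) + b) + 17) = (6*0²)*((-2*(-1) + 42) + 17) = (6*0)*((2 + 42) + 17) = 0*(44 + 17) = 0*61 = 0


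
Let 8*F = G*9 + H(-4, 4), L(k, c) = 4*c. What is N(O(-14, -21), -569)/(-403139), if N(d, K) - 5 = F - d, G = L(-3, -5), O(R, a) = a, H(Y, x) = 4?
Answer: -4/403139 ≈ -9.9221e-6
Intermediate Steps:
G = -20 (G = 4*(-5) = -20)
F = -22 (F = (-20*9 + 4)/8 = (-180 + 4)/8 = (⅛)*(-176) = -22)
N(d, K) = -17 - d (N(d, K) = 5 + (-22 - d) = -17 - d)
N(O(-14, -21), -569)/(-403139) = (-17 - 1*(-21))/(-403139) = (-17 + 21)*(-1/403139) = 4*(-1/403139) = -4/403139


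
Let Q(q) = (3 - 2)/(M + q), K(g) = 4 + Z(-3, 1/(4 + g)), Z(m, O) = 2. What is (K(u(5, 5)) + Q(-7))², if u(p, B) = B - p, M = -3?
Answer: 3481/100 ≈ 34.810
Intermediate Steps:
K(g) = 6 (K(g) = 4 + 2 = 6)
Q(q) = 1/(-3 + q) (Q(q) = (3 - 2)/(-3 + q) = 1/(-3 + q))
(K(u(5, 5)) + Q(-7))² = (6 + 1/(-3 - 7))² = (6 + 1/(-10))² = (6 - ⅒)² = (59/10)² = 3481/100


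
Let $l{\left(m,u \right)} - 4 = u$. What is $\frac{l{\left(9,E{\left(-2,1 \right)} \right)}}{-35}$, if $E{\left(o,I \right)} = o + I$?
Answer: $- \frac{3}{35} \approx -0.085714$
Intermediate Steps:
$E{\left(o,I \right)} = I + o$
$l{\left(m,u \right)} = 4 + u$
$\frac{l{\left(9,E{\left(-2,1 \right)} \right)}}{-35} = \frac{4 + \left(1 - 2\right)}{-35} = \left(4 - 1\right) \left(- \frac{1}{35}\right) = 3 \left(- \frac{1}{35}\right) = - \frac{3}{35}$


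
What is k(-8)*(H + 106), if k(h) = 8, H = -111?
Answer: -40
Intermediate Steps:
k(-8)*(H + 106) = 8*(-111 + 106) = 8*(-5) = -40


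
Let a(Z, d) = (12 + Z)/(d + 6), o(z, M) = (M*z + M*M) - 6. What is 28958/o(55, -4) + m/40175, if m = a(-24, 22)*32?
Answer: -116339053/843675 ≈ -137.90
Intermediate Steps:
o(z, M) = -6 + M**2 + M*z (o(z, M) = (M*z + M**2) - 6 = (M**2 + M*z) - 6 = -6 + M**2 + M*z)
a(Z, d) = (12 + Z)/(6 + d)
m = -96/7 (m = ((12 - 24)/(6 + 22))*32 = (-12/28)*32 = ((1/28)*(-12))*32 = -3/7*32 = -96/7 ≈ -13.714)
28958/o(55, -4) + m/40175 = 28958/(-6 + (-4)**2 - 4*55) - 96/7/40175 = 28958/(-6 + 16 - 220) - 96/7*1/40175 = 28958/(-210) - 96/281225 = 28958*(-1/210) - 96/281225 = -14479/105 - 96/281225 = -116339053/843675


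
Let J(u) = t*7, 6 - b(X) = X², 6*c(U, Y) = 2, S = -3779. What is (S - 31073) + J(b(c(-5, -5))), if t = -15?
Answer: -34957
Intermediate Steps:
c(U, Y) = ⅓ (c(U, Y) = (⅙)*2 = ⅓)
b(X) = 6 - X²
J(u) = -105 (J(u) = -15*7 = -105)
(S - 31073) + J(b(c(-5, -5))) = (-3779 - 31073) - 105 = -34852 - 105 = -34957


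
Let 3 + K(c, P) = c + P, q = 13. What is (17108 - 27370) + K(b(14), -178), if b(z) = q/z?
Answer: -146189/14 ≈ -10442.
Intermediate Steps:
b(z) = 13/z
K(c, P) = -3 + P + c (K(c, P) = -3 + (c + P) = -3 + (P + c) = -3 + P + c)
(17108 - 27370) + K(b(14), -178) = (17108 - 27370) + (-3 - 178 + 13/14) = -10262 + (-3 - 178 + 13*(1/14)) = -10262 + (-3 - 178 + 13/14) = -10262 - 2521/14 = -146189/14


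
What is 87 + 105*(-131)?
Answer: -13668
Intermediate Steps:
87 + 105*(-131) = 87 - 13755 = -13668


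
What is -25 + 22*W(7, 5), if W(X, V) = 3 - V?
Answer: -69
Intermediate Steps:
-25 + 22*W(7, 5) = -25 + 22*(3 - 1*5) = -25 + 22*(3 - 5) = -25 + 22*(-2) = -25 - 44 = -69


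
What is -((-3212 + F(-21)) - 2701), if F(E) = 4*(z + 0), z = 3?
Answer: 5901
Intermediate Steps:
F(E) = 12 (F(E) = 4*(3 + 0) = 4*3 = 12)
-((-3212 + F(-21)) - 2701) = -((-3212 + 12) - 2701) = -(-3200 - 2701) = -1*(-5901) = 5901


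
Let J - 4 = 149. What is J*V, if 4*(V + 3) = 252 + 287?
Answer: 80631/4 ≈ 20158.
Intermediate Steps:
J = 153 (J = 4 + 149 = 153)
V = 527/4 (V = -3 + (252 + 287)/4 = -3 + (¼)*539 = -3 + 539/4 = 527/4 ≈ 131.75)
J*V = 153*(527/4) = 80631/4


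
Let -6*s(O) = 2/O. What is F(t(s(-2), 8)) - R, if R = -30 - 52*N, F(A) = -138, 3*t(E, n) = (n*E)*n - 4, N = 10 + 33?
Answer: 2128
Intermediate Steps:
N = 43
s(O) = -1/(3*O)
t(E, n) = -4/3 + E*n**2/3 (t(E, n) = ((n*E)*n - 4)/3 = ((E*n)*n - 4)/3 = (E*n**2 - 4)/3 = (-4 + E*n**2)/3 = -4/3 + E*n**2/3)
R = -2266 (R = -30 - 52*43 = -30 - 2236 = -2266)
F(t(s(-2), 8)) - R = -138 - 1*(-2266) = -138 + 2266 = 2128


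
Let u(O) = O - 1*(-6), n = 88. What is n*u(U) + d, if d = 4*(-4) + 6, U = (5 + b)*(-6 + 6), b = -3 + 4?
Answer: 518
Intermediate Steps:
b = 1
U = 0 (U = (5 + 1)*(-6 + 6) = 6*0 = 0)
d = -10 (d = -16 + 6 = -10)
u(O) = 6 + O (u(O) = O + 6 = 6 + O)
n*u(U) + d = 88*(6 + 0) - 10 = 88*6 - 10 = 528 - 10 = 518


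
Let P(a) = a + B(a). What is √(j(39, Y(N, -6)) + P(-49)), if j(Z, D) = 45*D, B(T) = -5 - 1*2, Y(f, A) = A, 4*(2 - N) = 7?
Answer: I*√326 ≈ 18.055*I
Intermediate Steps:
N = ¼ (N = 2 - ¼*7 = 2 - 7/4 = ¼ ≈ 0.25000)
B(T) = -7 (B(T) = -5 - 2 = -7)
P(a) = -7 + a (P(a) = a - 7 = -7 + a)
√(j(39, Y(N, -6)) + P(-49)) = √(45*(-6) + (-7 - 49)) = √(-270 - 56) = √(-326) = I*√326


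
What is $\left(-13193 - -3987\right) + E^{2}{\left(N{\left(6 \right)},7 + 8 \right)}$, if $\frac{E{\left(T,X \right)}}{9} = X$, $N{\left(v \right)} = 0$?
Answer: $9019$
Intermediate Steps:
$E{\left(T,X \right)} = 9 X$
$\left(-13193 - -3987\right) + E^{2}{\left(N{\left(6 \right)},7 + 8 \right)} = \left(-13193 - -3987\right) + \left(9 \left(7 + 8\right)\right)^{2} = \left(-13193 + 3987\right) + \left(9 \cdot 15\right)^{2} = -9206 + 135^{2} = -9206 + 18225 = 9019$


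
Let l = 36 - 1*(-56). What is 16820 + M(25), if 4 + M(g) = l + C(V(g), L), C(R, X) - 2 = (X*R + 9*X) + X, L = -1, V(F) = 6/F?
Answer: 422494/25 ≈ 16900.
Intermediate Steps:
l = 92 (l = 36 + 56 = 92)
C(R, X) = 2 + 10*X + R*X (C(R, X) = 2 + ((X*R + 9*X) + X) = 2 + ((R*X + 9*X) + X) = 2 + ((9*X + R*X) + X) = 2 + (10*X + R*X) = 2 + 10*X + R*X)
M(g) = 80 - 6/g (M(g) = -4 + (92 + (2 + 10*(-1) + (6/g)*(-1))) = -4 + (92 + (2 - 10 - 6/g)) = -4 + (92 + (-8 - 6/g)) = -4 + (84 - 6/g) = 80 - 6/g)
16820 + M(25) = 16820 + (80 - 6/25) = 16820 + 1994/25 = 422494/25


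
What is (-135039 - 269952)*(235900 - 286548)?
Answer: 20511984168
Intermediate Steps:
(-135039 - 269952)*(235900 - 286548) = -404991*(-50648) = 20511984168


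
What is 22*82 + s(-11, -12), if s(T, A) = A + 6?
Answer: 1798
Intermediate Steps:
s(T, A) = 6 + A
22*82 + s(-11, -12) = 22*82 + (6 - 12) = 1804 - 6 = 1798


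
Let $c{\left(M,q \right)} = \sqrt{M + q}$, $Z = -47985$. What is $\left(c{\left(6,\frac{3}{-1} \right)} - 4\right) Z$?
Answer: $191940 - 47985 \sqrt{3} \approx 1.0883 \cdot 10^{5}$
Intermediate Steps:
$\left(c{\left(6,\frac{3}{-1} \right)} - 4\right) Z = \left(\sqrt{6 + \frac{3}{-1}} - 4\right) \left(-47985\right) = \left(\sqrt{6 + 3 \left(-1\right)} - 4\right) \left(-47985\right) = \left(\sqrt{6 - 3} - 4\right) \left(-47985\right) = \left(\sqrt{3} - 4\right) \left(-47985\right) = \left(-4 + \sqrt{3}\right) \left(-47985\right) = 191940 - 47985 \sqrt{3}$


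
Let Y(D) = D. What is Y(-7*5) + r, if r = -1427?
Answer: -1462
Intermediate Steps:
Y(-7*5) + r = -7*5 - 1427 = -35 - 1427 = -1462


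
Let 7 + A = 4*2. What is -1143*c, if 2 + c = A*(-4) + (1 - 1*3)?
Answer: 9144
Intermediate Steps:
A = 1 (A = -7 + 4*2 = -7 + 8 = 1)
c = -8 (c = -2 + (1*(-4) + (1 - 1*3)) = -2 + (-4 + (1 - 3)) = -2 + (-4 - 2) = -2 - 6 = -8)
-1143*c = -1143*(-8) = 9144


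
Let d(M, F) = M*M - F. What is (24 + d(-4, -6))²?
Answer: 2116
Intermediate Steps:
d(M, F) = M² - F
(24 + d(-4, -6))² = (24 + ((-4)² - 1*(-6)))² = (24 + (16 + 6))² = (24 + 22)² = 46² = 2116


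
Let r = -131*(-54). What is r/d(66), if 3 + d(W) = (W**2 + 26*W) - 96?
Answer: 2358/1991 ≈ 1.1843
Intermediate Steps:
d(W) = -99 + W**2 + 26*W (d(W) = -3 + ((W**2 + 26*W) - 96) = -3 + (-96 + W**2 + 26*W) = -99 + W**2 + 26*W)
r = 7074
r/d(66) = 7074/(-99 + 66**2 + 26*66) = 7074/(-99 + 4356 + 1716) = 7074/5973 = 7074*(1/5973) = 2358/1991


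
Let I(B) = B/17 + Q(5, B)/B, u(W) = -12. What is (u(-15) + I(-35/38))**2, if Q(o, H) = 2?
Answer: 103452932881/511212100 ≈ 202.37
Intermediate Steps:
I(B) = 2/B + B/17 (I(B) = B/17 + 2/B = 2/B + B/17)
(u(-15) + I(-35/38))**2 = (-12 + (2/((-35/38)) + (-35/38)/17))**2 = (-12 + (2/((-35*1/38)) + (-35*1/38)/17))**2 = (-12 + (2/(-35/38) + (1/17)*(-35/38)))**2 = (-12 + (2*(-38/35) - 35/646))**2 = (-12 + (-76/35 - 35/646))**2 = (-12 - 50321/22610)**2 = (-321641/22610)**2 = 103452932881/511212100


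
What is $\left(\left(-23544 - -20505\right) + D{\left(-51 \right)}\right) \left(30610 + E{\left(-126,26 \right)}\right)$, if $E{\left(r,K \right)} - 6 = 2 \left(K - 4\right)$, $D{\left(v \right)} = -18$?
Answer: $-93727620$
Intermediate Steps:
$E{\left(r,K \right)} = -2 + 2 K$ ($E{\left(r,K \right)} = 6 + 2 \left(K - 4\right) = 6 + 2 \left(-4 + K\right) = 6 + \left(-8 + 2 K\right) = -2 + 2 K$)
$\left(\left(-23544 - -20505\right) + D{\left(-51 \right)}\right) \left(30610 + E{\left(-126,26 \right)}\right) = \left(\left(-23544 - -20505\right) - 18\right) \left(30610 + \left(-2 + 2 \cdot 26\right)\right) = \left(\left(-23544 + 20505\right) - 18\right) \left(30610 + \left(-2 + 52\right)\right) = \left(-3039 - 18\right) \left(30610 + 50\right) = \left(-3057\right) 30660 = -93727620$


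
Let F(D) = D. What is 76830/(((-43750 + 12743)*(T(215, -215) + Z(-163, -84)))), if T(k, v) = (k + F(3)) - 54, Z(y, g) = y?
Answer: -76830/31007 ≈ -2.4778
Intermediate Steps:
T(k, v) = -51 + k (T(k, v) = (k + 3) - 54 = (3 + k) - 54 = -51 + k)
76830/(((-43750 + 12743)*(T(215, -215) + Z(-163, -84)))) = 76830/(((-43750 + 12743)*((-51 + 215) - 163))) = 76830/((-31007*(164 - 163))) = 76830/((-31007*1)) = 76830/(-31007) = 76830*(-1/31007) = -76830/31007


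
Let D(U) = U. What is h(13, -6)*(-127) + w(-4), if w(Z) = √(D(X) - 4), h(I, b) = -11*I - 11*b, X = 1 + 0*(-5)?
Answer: 9779 + I*√3 ≈ 9779.0 + 1.732*I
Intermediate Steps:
X = 1 (X = 1 + 0 = 1)
w(Z) = I*√3 (w(Z) = √(1 - 4) = √(-3) = I*√3)
h(13, -6)*(-127) + w(-4) = (-11*13 - 11*(-6))*(-127) + I*√3 = (-143 + 66)*(-127) + I*√3 = -77*(-127) + I*√3 = 9779 + I*√3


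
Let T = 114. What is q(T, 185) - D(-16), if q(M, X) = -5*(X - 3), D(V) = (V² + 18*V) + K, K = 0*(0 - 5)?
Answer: -878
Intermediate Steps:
K = 0 (K = 0*(-5) = 0)
D(V) = V² + 18*V (D(V) = (V² + 18*V) + 0 = V² + 18*V)
q(M, X) = 15 - 5*X (q(M, X) = -5*(-3 + X) = 15 - 5*X)
q(T, 185) - D(-16) = (15 - 5*185) - (-16)*(18 - 16) = (15 - 925) - (-16)*2 = -910 - 1*(-32) = -910 + 32 = -878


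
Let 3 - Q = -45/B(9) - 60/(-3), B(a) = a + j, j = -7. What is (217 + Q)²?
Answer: 198025/4 ≈ 49506.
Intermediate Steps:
B(a) = -7 + a (B(a) = a - 7 = -7 + a)
Q = 11/2 (Q = 3 - (-45/(-7 + 9) - 60/(-3)) = 3 - (-45/2 - 60*(-⅓)) = 3 - (-45*½ + 20) = 3 - (-45/2 + 20) = 3 - 1*(-5/2) = 3 + 5/2 = 11/2 ≈ 5.5000)
(217 + Q)² = (217 + 11/2)² = (445/2)² = 198025/4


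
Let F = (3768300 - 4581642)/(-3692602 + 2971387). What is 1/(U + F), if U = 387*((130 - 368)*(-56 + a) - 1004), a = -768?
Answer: 240405/18152211563494 ≈ 1.3244e-8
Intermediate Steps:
F = 271114/240405 (F = -813342/(-721215) = -813342*(-1/721215) = 271114/240405 ≈ 1.1277)
U = 75506796 (U = 387*((130 - 368)*(-56 - 768) - 1004) = 387*(-238*(-824) - 1004) = 387*(196112 - 1004) = 387*195108 = 75506796)
1/(U + F) = 1/(75506796 + 271114/240405) = 1/(18152211563494/240405) = 240405/18152211563494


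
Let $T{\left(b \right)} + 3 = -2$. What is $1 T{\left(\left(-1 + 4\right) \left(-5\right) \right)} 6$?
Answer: $-30$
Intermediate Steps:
$T{\left(b \right)} = -5$ ($T{\left(b \right)} = -3 - 2 = -5$)
$1 T{\left(\left(-1 + 4\right) \left(-5\right) \right)} 6 = 1 \left(-5\right) 6 = \left(-5\right) 6 = -30$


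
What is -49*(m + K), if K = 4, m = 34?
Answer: -1862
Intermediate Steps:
-49*(m + K) = -49*(34 + 4) = -49*38 = -1862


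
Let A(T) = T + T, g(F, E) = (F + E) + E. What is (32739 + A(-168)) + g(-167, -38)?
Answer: 32160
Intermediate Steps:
g(F, E) = F + 2*E (g(F, E) = (E + F) + E = F + 2*E)
A(T) = 2*T
(32739 + A(-168)) + g(-167, -38) = (32739 + 2*(-168)) + (-167 + 2*(-38)) = (32739 - 336) + (-167 - 76) = 32403 - 243 = 32160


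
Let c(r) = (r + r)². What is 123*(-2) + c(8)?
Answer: 10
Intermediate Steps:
c(r) = 4*r² (c(r) = (2*r)² = 4*r²)
123*(-2) + c(8) = 123*(-2) + 4*8² = -246 + 4*64 = -246 + 256 = 10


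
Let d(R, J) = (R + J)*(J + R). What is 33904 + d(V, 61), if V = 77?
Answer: 52948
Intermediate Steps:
d(R, J) = (J + R)² (d(R, J) = (J + R)*(J + R) = (J + R)²)
33904 + d(V, 61) = 33904 + (61 + 77)² = 33904 + 138² = 33904 + 19044 = 52948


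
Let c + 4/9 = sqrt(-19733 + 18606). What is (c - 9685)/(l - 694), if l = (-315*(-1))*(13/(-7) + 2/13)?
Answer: 1133197/143973 - 91*I*sqrt(23)/15997 ≈ 7.8709 - 0.027281*I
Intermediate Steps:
c = -4/9 + 7*I*sqrt(23) (c = -4/9 + sqrt(-19733 + 18606) = -4/9 + sqrt(-1127) = -4/9 + 7*I*sqrt(23) ≈ -0.44444 + 33.571*I)
l = -6975/13 (l = 315*(13*(-1/7) + 2*(1/13)) = 315*(-13/7 + 2/13) = 315*(-155/91) = -6975/13 ≈ -536.54)
(c - 9685)/(l - 694) = ((-4/9 + 7*I*sqrt(23)) - 9685)/(-6975/13 - 694) = (-87169/9 + 7*I*sqrt(23))/(-15997/13) = (-87169/9 + 7*I*sqrt(23))*(-13/15997) = 1133197/143973 - 91*I*sqrt(23)/15997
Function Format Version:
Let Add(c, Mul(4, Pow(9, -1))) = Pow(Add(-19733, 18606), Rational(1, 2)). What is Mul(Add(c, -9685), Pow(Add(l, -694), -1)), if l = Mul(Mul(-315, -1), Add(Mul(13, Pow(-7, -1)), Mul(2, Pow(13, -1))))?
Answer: Add(Rational(1133197, 143973), Mul(Rational(-91, 15997), I, Pow(23, Rational(1, 2)))) ≈ Add(7.8709, Mul(-0.027281, I))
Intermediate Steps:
c = Add(Rational(-4, 9), Mul(7, I, Pow(23, Rational(1, 2)))) (c = Add(Rational(-4, 9), Pow(Add(-19733, 18606), Rational(1, 2))) = Add(Rational(-4, 9), Pow(-1127, Rational(1, 2))) = Add(Rational(-4, 9), Mul(7, I, Pow(23, Rational(1, 2)))) ≈ Add(-0.44444, Mul(33.571, I)))
l = Rational(-6975, 13) (l = Mul(315, Add(Mul(13, Rational(-1, 7)), Mul(2, Rational(1, 13)))) = Mul(315, Add(Rational(-13, 7), Rational(2, 13))) = Mul(315, Rational(-155, 91)) = Rational(-6975, 13) ≈ -536.54)
Mul(Add(c, -9685), Pow(Add(l, -694), -1)) = Mul(Add(Add(Rational(-4, 9), Mul(7, I, Pow(23, Rational(1, 2)))), -9685), Pow(Add(Rational(-6975, 13), -694), -1)) = Mul(Add(Rational(-87169, 9), Mul(7, I, Pow(23, Rational(1, 2)))), Pow(Rational(-15997, 13), -1)) = Mul(Add(Rational(-87169, 9), Mul(7, I, Pow(23, Rational(1, 2)))), Rational(-13, 15997)) = Add(Rational(1133197, 143973), Mul(Rational(-91, 15997), I, Pow(23, Rational(1, 2))))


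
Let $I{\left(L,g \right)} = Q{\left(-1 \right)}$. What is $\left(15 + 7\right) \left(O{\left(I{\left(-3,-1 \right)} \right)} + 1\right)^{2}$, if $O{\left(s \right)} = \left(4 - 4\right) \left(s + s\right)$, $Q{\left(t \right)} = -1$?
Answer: $22$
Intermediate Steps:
$I{\left(L,g \right)} = -1$
$O{\left(s \right)} = 0$ ($O{\left(s \right)} = 0 \cdot 2 s = 0$)
$\left(15 + 7\right) \left(O{\left(I{\left(-3,-1 \right)} \right)} + 1\right)^{2} = \left(15 + 7\right) \left(0 + 1\right)^{2} = 22 \cdot 1^{2} = 22 \cdot 1 = 22$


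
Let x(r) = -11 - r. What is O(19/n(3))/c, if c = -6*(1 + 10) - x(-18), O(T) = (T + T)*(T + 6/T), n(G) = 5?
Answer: -14/25 ≈ -0.56000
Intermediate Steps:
O(T) = 2*T*(T + 6/T) (O(T) = (2*T)*(T + 6/T) = 2*T*(T + 6/T))
c = -73 (c = -6*(1 + 10) - (-11 - 1*(-18)) = -6*11 - (-11 + 18) = -66 - 1*7 = -66 - 7 = -73)
O(19/n(3))/c = (12 + 2*(19/5)²)/(-73) = (12 + 2*(19*(⅕))²)*(-1/73) = (12 + 2*(19/5)²)*(-1/73) = (12 + 2*(361/25))*(-1/73) = (12 + 722/25)*(-1/73) = (1022/25)*(-1/73) = -14/25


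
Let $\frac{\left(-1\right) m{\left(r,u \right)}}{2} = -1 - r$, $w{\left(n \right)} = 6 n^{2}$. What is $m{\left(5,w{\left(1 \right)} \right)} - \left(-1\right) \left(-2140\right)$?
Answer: $-2128$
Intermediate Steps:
$m{\left(r,u \right)} = 2 + 2 r$ ($m{\left(r,u \right)} = - 2 \left(-1 - r\right) = 2 + 2 r$)
$m{\left(5,w{\left(1 \right)} \right)} - \left(-1\right) \left(-2140\right) = \left(2 + 2 \cdot 5\right) - \left(-1\right) \left(-2140\right) = \left(2 + 10\right) - 2140 = 12 - 2140 = -2128$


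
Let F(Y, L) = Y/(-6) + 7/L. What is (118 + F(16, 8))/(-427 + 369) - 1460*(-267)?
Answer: 542626651/1392 ≈ 3.8982e+5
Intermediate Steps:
F(Y, L) = 7/L - Y/6 (F(Y, L) = Y*(-⅙) + 7/L = -Y/6 + 7/L = 7/L - Y/6)
(118 + F(16, 8))/(-427 + 369) - 1460*(-267) = (118 + (7/8 - ⅙*16))/(-427 + 369) - 1460*(-267) = (118 + (7*(⅛) - 8/3))/(-58) + 389820 = (118 + (7/8 - 8/3))*(-1/58) + 389820 = (118 - 43/24)*(-1/58) + 389820 = (2789/24)*(-1/58) + 389820 = -2789/1392 + 389820 = 542626651/1392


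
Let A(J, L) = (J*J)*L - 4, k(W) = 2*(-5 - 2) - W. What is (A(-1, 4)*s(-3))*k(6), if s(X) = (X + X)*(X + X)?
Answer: 0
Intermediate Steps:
k(W) = -14 - W (k(W) = 2*(-7) - W = -14 - W)
A(J, L) = -4 + L*J² (A(J, L) = J²*L - 4 = L*J² - 4 = -4 + L*J²)
s(X) = 4*X² (s(X) = (2*X)*(2*X) = 4*X²)
(A(-1, 4)*s(-3))*k(6) = ((-4 + 4*(-1)²)*(4*(-3)²))*(-14 - 1*6) = ((-4 + 4*1)*(4*9))*(-14 - 6) = ((-4 + 4)*36)*(-20) = (0*36)*(-20) = 0*(-20) = 0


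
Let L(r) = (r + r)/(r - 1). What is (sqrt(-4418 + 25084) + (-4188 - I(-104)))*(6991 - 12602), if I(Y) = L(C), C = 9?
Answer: 94045971/4 - 5611*sqrt(20666) ≈ 2.2705e+7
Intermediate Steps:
L(r) = 2*r/(-1 + r) (L(r) = (2*r)/(-1 + r) = 2*r/(-1 + r))
I(Y) = 9/4 (I(Y) = 2*9/(-1 + 9) = 2*9/8 = 2*9*(1/8) = 9/4)
(sqrt(-4418 + 25084) + (-4188 - I(-104)))*(6991 - 12602) = (sqrt(-4418 + 25084) + (-4188 - 1*9/4))*(6991 - 12602) = (sqrt(20666) + (-4188 - 9/4))*(-5611) = (sqrt(20666) - 16761/4)*(-5611) = (-16761/4 + sqrt(20666))*(-5611) = 94045971/4 - 5611*sqrt(20666)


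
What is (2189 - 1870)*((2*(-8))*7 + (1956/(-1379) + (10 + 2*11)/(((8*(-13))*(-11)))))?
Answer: -648447424/17927 ≈ -36172.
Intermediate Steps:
(2189 - 1870)*((2*(-8))*7 + (1956/(-1379) + (10 + 2*11)/(((8*(-13))*(-11))))) = 319*(-16*7 + (1956*(-1/1379) + (10 + 22)/((-104*(-11))))) = 319*(-112 + (-1956/1379 + 32/1144)) = 319*(-112 + (-1956/1379 + 32*(1/1144))) = 319*(-112 + (-1956/1379 + 4/143)) = 319*(-112 - 274192/197197) = 319*(-22360256/197197) = -648447424/17927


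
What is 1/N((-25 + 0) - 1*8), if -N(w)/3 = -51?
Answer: 1/153 ≈ 0.0065359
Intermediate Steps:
N(w) = 153 (N(w) = -3*(-51) = 153)
1/N((-25 + 0) - 1*8) = 1/153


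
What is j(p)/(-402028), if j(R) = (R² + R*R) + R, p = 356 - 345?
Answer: -23/36548 ≈ -0.00062931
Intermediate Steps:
p = 11
j(R) = R + 2*R² (j(R) = (R² + R²) + R = 2*R² + R = R + 2*R²)
j(p)/(-402028) = (11*(1 + 2*11))/(-402028) = (11*(1 + 22))*(-1/402028) = (11*23)*(-1/402028) = 253*(-1/402028) = -23/36548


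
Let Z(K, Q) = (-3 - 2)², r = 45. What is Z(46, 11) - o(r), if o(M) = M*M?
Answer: -2000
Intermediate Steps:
Z(K, Q) = 25 (Z(K, Q) = (-5)² = 25)
o(M) = M²
Z(46, 11) - o(r) = 25 - 1*45² = 25 - 1*2025 = 25 - 2025 = -2000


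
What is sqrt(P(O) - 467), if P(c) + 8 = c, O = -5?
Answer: 4*I*sqrt(30) ≈ 21.909*I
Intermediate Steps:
P(c) = -8 + c
sqrt(P(O) - 467) = sqrt((-8 - 5) - 467) = sqrt(-13 - 467) = sqrt(-480) = 4*I*sqrt(30)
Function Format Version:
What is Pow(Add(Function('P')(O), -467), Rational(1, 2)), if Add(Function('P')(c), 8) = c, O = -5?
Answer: Mul(4, I, Pow(30, Rational(1, 2))) ≈ Mul(21.909, I)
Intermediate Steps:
Function('P')(c) = Add(-8, c)
Pow(Add(Function('P')(O), -467), Rational(1, 2)) = Pow(Add(Add(-8, -5), -467), Rational(1, 2)) = Pow(Add(-13, -467), Rational(1, 2)) = Pow(-480, Rational(1, 2)) = Mul(4, I, Pow(30, Rational(1, 2)))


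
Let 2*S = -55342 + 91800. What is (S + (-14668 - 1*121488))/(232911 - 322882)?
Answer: 117927/89971 ≈ 1.3107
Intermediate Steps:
S = 18229 (S = (-55342 + 91800)/2 = (½)*36458 = 18229)
(S + (-14668 - 1*121488))/(232911 - 322882) = (18229 + (-14668 - 1*121488))/(232911 - 322882) = (18229 + (-14668 - 121488))/(-89971) = (18229 - 136156)*(-1/89971) = -117927*(-1/89971) = 117927/89971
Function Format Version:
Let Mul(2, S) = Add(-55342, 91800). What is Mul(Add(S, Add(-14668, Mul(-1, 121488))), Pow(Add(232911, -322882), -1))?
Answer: Rational(117927, 89971) ≈ 1.3107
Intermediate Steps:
S = 18229 (S = Mul(Rational(1, 2), Add(-55342, 91800)) = Mul(Rational(1, 2), 36458) = 18229)
Mul(Add(S, Add(-14668, Mul(-1, 121488))), Pow(Add(232911, -322882), -1)) = Mul(Add(18229, Add(-14668, Mul(-1, 121488))), Pow(Add(232911, -322882), -1)) = Mul(Add(18229, Add(-14668, -121488)), Pow(-89971, -1)) = Mul(Add(18229, -136156), Rational(-1, 89971)) = Mul(-117927, Rational(-1, 89971)) = Rational(117927, 89971)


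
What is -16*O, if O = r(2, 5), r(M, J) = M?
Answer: -32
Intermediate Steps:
O = 2
-16*O = -16*2 = -32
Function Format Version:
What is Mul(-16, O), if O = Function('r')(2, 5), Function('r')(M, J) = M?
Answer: -32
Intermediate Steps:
O = 2
Mul(-16, O) = Mul(-16, 2) = -32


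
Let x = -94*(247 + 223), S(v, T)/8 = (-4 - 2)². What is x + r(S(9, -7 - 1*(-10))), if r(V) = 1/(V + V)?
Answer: -25447679/576 ≈ -44180.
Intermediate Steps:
S(v, T) = 288 (S(v, T) = 8*(-4 - 2)² = 8*(-6)² = 8*36 = 288)
r(V) = 1/(2*V)
x = -44180 (x = -94*470 = -44180)
x + r(S(9, -7 - 1*(-10))) = -44180 + (½)/288 = -44180 + (½)*(1/288) = -44180 + 1/576 = -25447679/576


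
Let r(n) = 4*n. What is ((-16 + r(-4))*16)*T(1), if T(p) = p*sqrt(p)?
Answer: -512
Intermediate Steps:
T(p) = p**(3/2)
((-16 + r(-4))*16)*T(1) = ((-16 + 4*(-4))*16)*1**(3/2) = ((-16 - 16)*16)*1 = -32*16*1 = -512*1 = -512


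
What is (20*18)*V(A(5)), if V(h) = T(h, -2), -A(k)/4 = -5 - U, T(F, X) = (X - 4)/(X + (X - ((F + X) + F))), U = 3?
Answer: 360/11 ≈ 32.727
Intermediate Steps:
T(F, X) = (-4 + X)/(X - 2*F) (T(F, X) = (-4 + X)/(X + (X - (X + 2*F))) = (-4 + X)/(X + (X + (-X - 2*F))) = (-4 + X)/(X - 2*F))
A(k) = 32 (A(k) = -4*(-5 - 1*3) = -4*(-5 - 3) = -4*(-8) = 32)
V(h) = 6/(2 + 2*h) (V(h) = (4 - 1*(-2))/(-1*(-2) + 2*h) = (4 + 2)/(2 + 2*h) = 6/(2 + 2*h))
(20*18)*V(A(5)) = (20*18)*(3/(1 + 32)) = 360*(3/33) = 360*(3*(1/33)) = 360*(1/11) = 360/11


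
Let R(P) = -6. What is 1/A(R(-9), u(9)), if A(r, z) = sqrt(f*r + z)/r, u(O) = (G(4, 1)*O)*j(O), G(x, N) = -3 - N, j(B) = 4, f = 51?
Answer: I*sqrt(2)/5 ≈ 0.28284*I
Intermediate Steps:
u(O) = -16*O (u(O) = ((-3 - 1*1)*O)*4 = ((-3 - 1)*O)*4 = -4*O*4 = -16*O)
A(r, z) = sqrt(z + 51*r)/r (A(r, z) = sqrt(51*r + z)/r = sqrt(z + 51*r)/r)
1/A(R(-9), u(9)) = 1/(sqrt(-16*9 + 51*(-6))/(-6)) = 1/(-sqrt(-144 - 306)/6) = 1/(-5*I*sqrt(2)/2) = I*sqrt(2)/5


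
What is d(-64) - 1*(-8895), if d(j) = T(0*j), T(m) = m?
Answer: 8895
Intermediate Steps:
d(j) = 0 (d(j) = 0*j = 0)
d(-64) - 1*(-8895) = 0 - 1*(-8895) = 0 + 8895 = 8895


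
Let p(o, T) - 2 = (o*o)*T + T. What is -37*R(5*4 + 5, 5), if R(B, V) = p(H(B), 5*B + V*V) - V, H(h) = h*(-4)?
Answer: -55505439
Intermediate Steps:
H(h) = -4*h
p(o, T) = 2 + T + T*o² (p(o, T) = 2 + ((o*o)*T + T) = 2 + (o²*T + T) = 2 + (T*o² + T) = 2 + (T + T*o²) = 2 + T + T*o²)
R(B, V) = 2 + V² - V + 5*B + 16*B²*(V² + 5*B) (R(B, V) = (2 + (5*B + V*V) + (5*B + V*V)*(-4*B)²) - V = (2 + (5*B + V²) + (5*B + V²)*(16*B²)) - V = (2 + (V² + 5*B) + (V² + 5*B)*(16*B²)) - V = (2 + (V² + 5*B) + 16*B²*(V² + 5*B)) - V = (2 + V² + 5*B + 16*B²*(V² + 5*B)) - V = 2 + V² - V + 5*B + 16*B²*(V² + 5*B))
-37*R(5*4 + 5, 5) = -37*(2 + 5² - 1*5 + 5*(5*4 + 5) + 16*(5*4 + 5)²*(5² + 5*(5*4 + 5))) = -37*(2 + 25 - 5 + 5*(20 + 5) + 16*(20 + 5)²*(25 + 5*(20 + 5))) = -37*(2 + 25 - 5 + 5*25 + 16*25²*(25 + 5*25)) = -37*(2 + 25 - 5 + 125 + 16*625*(25 + 125)) = -37*(2 + 25 - 5 + 125 + 16*625*150) = -37*(2 + 25 - 5 + 125 + 1500000) = -37*1500147 = -55505439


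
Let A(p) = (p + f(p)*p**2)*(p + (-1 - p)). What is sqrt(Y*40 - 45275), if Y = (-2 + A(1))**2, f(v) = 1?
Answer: I*sqrt(44635) ≈ 211.27*I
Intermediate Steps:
A(p) = -p - p**2 (A(p) = (p + 1*p**2)*(p + (-1 - p)) = (p + p**2)*(-1) = -p - p**2)
Y = 16 (Y = (-2 - 1*1*(1 + 1))**2 = (-2 - 1*1*2)**2 = (-2 - 2)**2 = (-4)**2 = 16)
sqrt(Y*40 - 45275) = sqrt(16*40 - 45275) = sqrt(640 - 45275) = sqrt(-44635) = I*sqrt(44635)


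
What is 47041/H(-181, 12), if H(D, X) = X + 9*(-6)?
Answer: -47041/42 ≈ -1120.0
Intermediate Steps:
H(D, X) = -54 + X (H(D, X) = X - 54 = -54 + X)
47041/H(-181, 12) = 47041/(-54 + 12) = 47041/(-42) = 47041*(-1/42) = -47041/42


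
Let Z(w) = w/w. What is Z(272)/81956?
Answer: 1/81956 ≈ 1.2202e-5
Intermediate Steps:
Z(w) = 1
Z(272)/81956 = 1/81956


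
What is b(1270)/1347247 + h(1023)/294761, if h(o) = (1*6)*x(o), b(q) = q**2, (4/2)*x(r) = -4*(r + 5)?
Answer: 458800377908/397115872967 ≈ 1.1553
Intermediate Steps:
x(r) = -10 - 2*r (x(r) = (-4*(r + 5))/2 = (-4*(5 + r))/2 = (-20 - 4*r)/2 = -10 - 2*r)
h(o) = -60 - 12*o (h(o) = (1*6)*(-10 - 2*o) = 6*(-10 - 2*o) = -60 - 12*o)
b(1270)/1347247 + h(1023)/294761 = 1270**2/1347247 + (-60 - 12*1023)/294761 = 1612900*(1/1347247) + (-60 - 12276)*(1/294761) = 1612900/1347247 - 12336*1/294761 = 1612900/1347247 - 12336/294761 = 458800377908/397115872967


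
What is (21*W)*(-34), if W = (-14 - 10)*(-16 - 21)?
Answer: -634032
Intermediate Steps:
W = 888 (W = -24*(-37) = 888)
(21*W)*(-34) = (21*888)*(-34) = 18648*(-34) = -634032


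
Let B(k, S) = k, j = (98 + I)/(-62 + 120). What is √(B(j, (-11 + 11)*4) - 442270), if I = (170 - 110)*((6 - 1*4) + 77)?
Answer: I*√371878919/29 ≈ 664.97*I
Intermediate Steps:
I = 4740 (I = 60*((6 - 4) + 77) = 60*(2 + 77) = 60*79 = 4740)
j = 2419/29 (j = (98 + 4740)/(-62 + 120) = 4838/58 = 4838*(1/58) = 2419/29 ≈ 83.414)
√(B(j, (-11 + 11)*4) - 442270) = √(2419/29 - 442270) = √(-12823411/29) = I*√371878919/29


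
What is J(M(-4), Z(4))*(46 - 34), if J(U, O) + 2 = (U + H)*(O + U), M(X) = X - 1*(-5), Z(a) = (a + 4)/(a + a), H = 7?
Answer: 168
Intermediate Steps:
Z(a) = (4 + a)/(2*a) (Z(a) = (4 + a)/((2*a)) = (1/(2*a))*(4 + a) = (4 + a)/(2*a))
M(X) = 5 + X (M(X) = X + 5 = 5 + X)
J(U, O) = -2 + (7 + U)*(O + U) (J(U, O) = -2 + (U + 7)*(O + U) = -2 + (7 + U)*(O + U))
J(M(-4), Z(4))*(46 - 34) = (-2 + (5 - 4)² + 7*((½)*(4 + 4)/4) + 7*(5 - 4) + ((½)*(4 + 4)/4)*(5 - 4))*(46 - 34) = (-2 + 1² + 7*((½)*(¼)*8) + 7*1 + ((½)*(¼)*8)*1)*12 = (-2 + 1 + 7*1 + 7 + 1*1)*12 = (-2 + 1 + 7 + 7 + 1)*12 = 14*12 = 168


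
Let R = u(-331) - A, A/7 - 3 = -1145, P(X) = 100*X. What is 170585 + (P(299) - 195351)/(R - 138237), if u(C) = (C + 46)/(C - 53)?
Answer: 2843845247993/16671009 ≈ 1.7059e+5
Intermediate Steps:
A = -7994 (A = 21 + 7*(-1145) = 21 - 8015 = -7994)
u(C) = (46 + C)/(-53 + C)
R = 1023327/128 (R = (46 - 331)/(-53 - 331) - 1*(-7994) = -285/(-384) + 7994 = -1/384*(-285) + 7994 = 95/128 + 7994 = 1023327/128 ≈ 7994.7)
170585 + (P(299) - 195351)/(R - 138237) = 170585 + (100*299 - 195351)/(1023327/128 - 138237) = 170585 + (29900 - 195351)/(-16671009/128) = 170585 - 165451*(-128/16671009) = 170585 + 21177728/16671009 = 2843845247993/16671009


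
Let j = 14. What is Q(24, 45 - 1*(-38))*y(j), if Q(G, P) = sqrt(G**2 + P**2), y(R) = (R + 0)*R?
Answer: 196*sqrt(7465) ≈ 16934.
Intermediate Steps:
y(R) = R**2 (y(R) = R*R = R**2)
Q(24, 45 - 1*(-38))*y(j) = sqrt(24**2 + (45 - 1*(-38))**2)*14**2 = sqrt(576 + (45 + 38)**2)*196 = sqrt(576 + 83**2)*196 = sqrt(576 + 6889)*196 = sqrt(7465)*196 = 196*sqrt(7465)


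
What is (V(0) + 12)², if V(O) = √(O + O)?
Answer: 144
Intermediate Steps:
V(O) = √2*√O (V(O) = √(2*O) = √2*√O)
(V(0) + 12)² = (√2*√0 + 12)² = (√2*0 + 12)² = (0 + 12)² = 12² = 144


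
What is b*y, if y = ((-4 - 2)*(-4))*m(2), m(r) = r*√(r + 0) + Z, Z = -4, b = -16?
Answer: 1536 - 768*√2 ≈ 449.88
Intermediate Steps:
m(r) = -4 + r^(3/2) (m(r) = r*√(r + 0) - 4 = r*√r - 4 = r^(3/2) - 4 = -4 + r^(3/2))
y = -96 + 48*√2 (y = ((-4 - 2)*(-4))*(-4 + 2^(3/2)) = (-6*(-4))*(-4 + 2*√2) = 24*(-4 + 2*√2) = -96 + 48*√2 ≈ -28.118)
b*y = -16*(-96 + 48*√2) = 1536 - 768*√2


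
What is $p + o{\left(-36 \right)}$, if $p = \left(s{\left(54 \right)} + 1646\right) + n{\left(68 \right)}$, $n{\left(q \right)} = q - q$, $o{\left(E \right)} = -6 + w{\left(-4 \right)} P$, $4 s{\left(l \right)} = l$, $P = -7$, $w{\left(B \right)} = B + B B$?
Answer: $\frac{3139}{2} \approx 1569.5$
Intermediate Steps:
$w{\left(B \right)} = B + B^{2}$
$s{\left(l \right)} = \frac{l}{4}$
$o{\left(E \right)} = -90$ ($o{\left(E \right)} = -6 + - 4 \left(1 - 4\right) \left(-7\right) = -6 + \left(-4\right) \left(-3\right) \left(-7\right) = -6 + 12 \left(-7\right) = -6 - 84 = -90$)
$n{\left(q \right)} = 0$
$p = \frac{3319}{2}$ ($p = \left(\frac{1}{4} \cdot 54 + 1646\right) + 0 = \left(\frac{27}{2} + 1646\right) + 0 = \frac{3319}{2} + 0 = \frac{3319}{2} \approx 1659.5$)
$p + o{\left(-36 \right)} = \frac{3319}{2} - 90 = \frac{3139}{2}$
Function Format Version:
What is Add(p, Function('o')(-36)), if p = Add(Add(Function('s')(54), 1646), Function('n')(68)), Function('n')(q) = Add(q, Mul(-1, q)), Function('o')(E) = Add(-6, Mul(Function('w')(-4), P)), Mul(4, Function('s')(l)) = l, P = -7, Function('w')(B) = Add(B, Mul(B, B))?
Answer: Rational(3139, 2) ≈ 1569.5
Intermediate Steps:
Function('w')(B) = Add(B, Pow(B, 2))
Function('s')(l) = Mul(Rational(1, 4), l)
Function('o')(E) = -90 (Function('o')(E) = Add(-6, Mul(Mul(-4, Add(1, -4)), -7)) = Add(-6, Mul(Mul(-4, -3), -7)) = Add(-6, Mul(12, -7)) = Add(-6, -84) = -90)
Function('n')(q) = 0
p = Rational(3319, 2) (p = Add(Add(Mul(Rational(1, 4), 54), 1646), 0) = Add(Add(Rational(27, 2), 1646), 0) = Add(Rational(3319, 2), 0) = Rational(3319, 2) ≈ 1659.5)
Add(p, Function('o')(-36)) = Add(Rational(3319, 2), -90) = Rational(3139, 2)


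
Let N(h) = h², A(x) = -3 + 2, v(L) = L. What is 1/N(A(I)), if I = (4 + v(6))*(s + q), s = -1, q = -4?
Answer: 1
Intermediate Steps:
I = -50 (I = (4 + 6)*(-1 - 4) = 10*(-5) = -50)
A(x) = -1
1/N(A(I)) = 1/((-1)²) = 1/1 = 1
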